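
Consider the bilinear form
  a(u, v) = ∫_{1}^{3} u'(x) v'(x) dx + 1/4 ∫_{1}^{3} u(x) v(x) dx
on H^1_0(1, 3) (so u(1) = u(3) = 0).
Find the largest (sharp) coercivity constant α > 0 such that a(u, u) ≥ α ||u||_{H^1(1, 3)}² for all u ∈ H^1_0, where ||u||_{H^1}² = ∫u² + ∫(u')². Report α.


α = (1 + π^2)/(4 + π^2)

Coercivity of a(·,·) on H^1_0(1, 3) means a(u, u) ≥ α ||u||_{H^1}² for every u ∈ H^1_0.
The interval has length L = 2, and Poincaré/coercivity depend only on L. Here a(u, u) = ∫(u')² + (1/4)·∫u².
Here 0 < c = 1/4 < 1. The condition a(u,u) ≥ α||u||_{H^1}² reads (1−α)∫(u')² ≥ (α−c)∫u². Any admissible α is ≤ 1 (rapidly oscillating u have ∫u²/∫(u')² → 0), and α = 1 would force 0 ≥ (1−c)∫u², impossible since c < 1; so 1−α > 0. By the sharp Poincaré inequality on H^1_0 of an interval of length L, ∫(u')² ≥ (π/L)²∫u² with equality for the first sine mode sin(π(x−x₀)/L) (x₀ the left endpoint), so the inequality holds for all u iff (1−α)(π/L)² ≥ α − c, i.e. α ≤ ((π/L)² + c)/((π/L)² + 1) = (1 + c(L/π)²)/(1 + (L/π)²). With (π/L)² = π^2/4 and c = 1/4, the largest admissible constant is α = ((π/L)² + c)/((π/L)² + 1).
Simplifying, α = (1 + π^2)/(4 + π^2).


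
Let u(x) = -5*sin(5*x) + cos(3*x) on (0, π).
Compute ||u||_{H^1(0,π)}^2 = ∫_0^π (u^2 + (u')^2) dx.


||u||_{H^1(0,π)}^2 = 330*π

u'(x) = -3*sin(3*x) - 25*cos(5*x).
Expand u² and (u')² and integrate term by term on (0, π), using: for integers n ≥ 1, ∫_0^π sin²(nx) dx = ∫_0^π cos²(nx) dx = π/2; for n ≠ n', ∫_0^π sin(nx)sin(n'x) dx = ∫_0^π cos(nx)cos(n'x) dx = 0; and by product-to-sum, ∫_0^π sin(nx)cos(n'x) dx = ½∫_0^π [sin((n+n')x) + sin((n−n')x)] dx, which is 0 when n+n' is even and 2n/(n²−n'²) when n+n' is odd (it need not vanish on (0, π)).
  u² squared terms: (-5)²·∫sin(5x)² dx = 25·π/2 = 25*π/2;  (1)²·∫cos(3x)² dx = 1·π/2 = π/2.
  u² cross terms: 2·(-5)·(1)·∫sin(5x)·cos(3x) dx = -10·(0) = 0.
  So ∫_0^π u² dx = 25*π/2 + π/2 + 0 = 13*π.
  (u')² squared terms: (-25)²·∫cos(5x)² dx = 625·π/2 = 625*π/2;  (-3)²·∫sin(3x)² dx = 9·π/2 = 9*π/2.
  (u')² cross terms: 2·(-25)·(-3)·∫cos(5x)·sin(3x) dx = 150·(0) = 0.
  So ∫_0^π (u')² dx = 625*π/2 + 9*π/2 + 0 = 317*π.
||u||_{H^1}^2 = (13*π) + (317*π) = 330*π.


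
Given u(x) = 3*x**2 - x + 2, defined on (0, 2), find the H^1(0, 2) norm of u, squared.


||u||_{H^1}^2 = 2134/15

The H^1 norm (squared) on an interval (0, L) is
  ||u||_{H^1}^2 = ∫_0^L u(x)^2 dx + ∫_0^L u'(x)^2 dx.
Compute u'(x) = 6*x - 1.
Then u(x)^2 = 9*x**4 - 6*x**3 + 13*x**2 - 4*x + 4 and u'(x)^2 = 36*x**2 - 12*x + 1.
Integrate each monomial from 0 to 2 using ∫_0^2 c·x^n dx = c·2^(n+1)/(n+1):
  ∫_0^2 u(x)^2 dx = ∫_0^2 (9*x^4 - 6*x^3 + 13*x^2 - 4*x + 4) dx. Term by term:
    ∫_0^2 9*x^4 dx = 288/5;  ∫_0^2 -6*x^3 dx = -24;  ∫_0^2 13*x^2 dx = 104/3;
    ∫_0^2 -4*x dx = -8;  ∫_0^2 4 dx = 8.
  Sum: 288/5 − 24 + 104/3 − 8 + 8 = 1024/15.
  ∫_0^2 u'(x)^2 dx = ∫_0^2 (36*x^2 - 12*x + 1) dx. Term by term:
    ∫_0^2 36*x^2 dx = 96;  ∫_0^2 -12*x dx = -24;  ∫_0^2 1 dx = 2.
  Sum: 96 − 24 + 2 = 74.
Adding: ||u||_{H^1}^2 = 1024/15 + 74 = 2134/15.


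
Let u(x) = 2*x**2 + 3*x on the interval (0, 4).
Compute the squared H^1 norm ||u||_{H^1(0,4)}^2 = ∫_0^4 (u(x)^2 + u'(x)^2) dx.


||u||_{H^1}^2 = 35228/15

The H^1 norm (squared) on an interval (0, L) is
  ||u||_{H^1}^2 = ∫_0^L u(x)^2 dx + ∫_0^L u'(x)^2 dx.
Compute u'(x) = 4*x + 3.
Then u(x)^2 = 4*x**4 + 12*x**3 + 9*x**2 and u'(x)^2 = 16*x**2 + 24*x + 9.
Integrate each monomial from 0 to 4 using ∫_0^4 c·x^n dx = c·4^(n+1)/(n+1):
  ∫_0^4 u(x)^2 dx = ∫_0^4 (4*x^4 + 12*x^3 + 9*x^2) dx. Term by term:
    ∫_0^4 4*x^4 dx = 4096/5;  ∫_0^4 12*x^3 dx = 768;  ∫_0^4 9*x^2 dx = 192.
  Sum: 4096/5 + 768 + 192 = 8896/5.
  ∫_0^4 u'(x)^2 dx = ∫_0^4 (16*x^2 + 24*x + 9) dx. Term by term:
    ∫_0^4 16*x^2 dx = 1024/3;  ∫_0^4 24*x dx = 192;  ∫_0^4 9 dx = 36.
  Sum: 1024/3 + 192 + 36 = 1708/3.
Adding: ||u||_{H^1}^2 = 8896/5 + 1708/3 = 35228/15.


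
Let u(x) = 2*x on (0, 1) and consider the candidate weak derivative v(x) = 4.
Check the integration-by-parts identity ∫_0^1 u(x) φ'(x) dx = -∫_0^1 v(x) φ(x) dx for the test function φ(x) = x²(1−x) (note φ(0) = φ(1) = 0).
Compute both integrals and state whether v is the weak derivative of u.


LHS = -1/6, RHS = -1/3. No, v is not the weak derivative of u.

u(x) = 2*x, classical derivative u'(x) = 2.
φ(x) = x²(1−x), so φ'(x) = x*(2 - 3*x).
Note φ(0) = φ(1) = 0, so the boundary term u·φ vanishes.
LHS = ∫_0^1 u(x) φ'(x) dx = ∫_0^1 (-6*x^3 + 4*x^2) dx. Term by term:
  ∫_0^1 -6*x^3 dx = -3/2;  ∫_0^1 4*x^2 dx = 4/3.
Sum: -3/2 + 4/3 = -1/6.
So LHS = -1/6.
∫_0^1 v(x) φ(x) dx = ∫_0^1 (-4*x^3 + 4*x^2) dx. Term by term:
  ∫_0^1 -4*x^3 dx = -1;  ∫_0^1 4*x^2 dx = 4/3.
Sum: -1 + 4/3 = 1/3.
So RHS = -∫_0^1 v(x) φ(x) dx = -1/3.
LHS − RHS = 1/6 ≠ 0, so the identity fails.
(For a valid weak derivative the identity must hold for EVERY test function, in particular this one. The failure shows v is NOT the weak derivative of u.)
Correct weak derivative would be u'(x) = 2.


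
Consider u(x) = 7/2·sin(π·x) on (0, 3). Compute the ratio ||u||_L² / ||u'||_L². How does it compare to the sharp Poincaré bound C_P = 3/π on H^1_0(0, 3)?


||u||_L² / ||u'||_L² = 1/π < C_P = 3/π.

u(x) = 7/2·sin(π·x), so u'(x) = 7*π*cos(π*x)/2.
Writing u(x) = A·sin(kπx/L) with A = 7/2 and k = 3, use ∫_0^L sin²(kπx/L) dx = L/2 and ∫_0^L cos²(kπx/L) dx = L/2.
u² = 49/4·sin²(π·x) and (u')² = 49*π^2/4·cos²(π·x), and each of sin², cos² integrates to L/2 = 3/2 over (0, 3).
∫_0^3 u² dx = 147/8, so ||u||_L² = 7*sqrt(6)/4.
∫_0^3 (u')² dx = 147*π^2/8, so ||u'||_L² = 7*sqrt(6)*π/4.
Ratio ||u||_L² / ||u'||_L² = 1/π.
Sharp Poincaré constant on H^1_0(0, 3) is C_P = L/π = 3/π, achieved by sin(π/3·x).
This is the k = 3 harmonic; the ratio L/(kπ) is strictly less than C_P = L/π, consistent with the sharp inequality ||u||_L² ≤ C_P ||u'||_L².


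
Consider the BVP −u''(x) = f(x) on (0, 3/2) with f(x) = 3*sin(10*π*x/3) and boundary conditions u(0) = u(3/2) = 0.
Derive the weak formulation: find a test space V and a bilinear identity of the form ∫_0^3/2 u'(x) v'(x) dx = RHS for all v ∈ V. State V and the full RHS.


V = H^1_0(0, 3/2) (so v(0) = v(3/2) = 0); weak form: ∫_0^3/2 u'v' dx = ∫_0^3/2 (3*sin(10*π*x/3)) v dx for all v ∈ V.

Multiply both sides by a test function v and integrate from 0 to 3/2:
  ∫_0^3/2 −u''(x) v(x) dx = ∫_0^3/2 f(x) v(x) dx.
Integrate the LHS by parts once:
  ∫_0^3/2 −u'' v dx = −[u'(x) v(x)]_0^3/2 + ∫_0^3/2 u'(x) v'(x) dx.
Thus ∫_0^3/2 u'(x) v'(x) dx = ∫_0^3/2 f(x) v(x) dx + [u'(x) v(x)]_0^3/2.
Choose V so that boundary terms are either known or forced to vanish.
u is Dirichlet: u(0) = u(3/2) = 0. Let V = H^1_0(0, 3/2); then v(0) = v(3/2) = 0, and [u' v]_0^3/2 = 0.
Weak formulation: find u (satisfying any essential BC) such that ∫_0^3/2 u'(x) v'(x) dx = ∫_0^3/2 f v dx for all v ∈ V.
Substituting f(x) = 3*sin(10*π*x/3), the right-hand side is ∫_0^3/2 (3*sin(10*π*x/3)) v dx.


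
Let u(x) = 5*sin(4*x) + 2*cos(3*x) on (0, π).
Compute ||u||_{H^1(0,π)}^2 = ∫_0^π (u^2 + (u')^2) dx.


||u||_{H^1(0,π)}^2 = 1600/7 + 465*π/2

u'(x) = -6*sin(3*x) + 20*cos(4*x).
Expand u² and (u')² and integrate term by term on (0, π), using: for integers n ≥ 1, ∫_0^π sin²(nx) dx = ∫_0^π cos²(nx) dx = π/2; for n ≠ n', ∫_0^π sin(nx)sin(n'x) dx = ∫_0^π cos(nx)cos(n'x) dx = 0; and by product-to-sum, ∫_0^π sin(nx)cos(n'x) dx = ½∫_0^π [sin((n+n')x) + sin((n−n')x)] dx, which is 0 when n+n' is even and 2n/(n²−n'²) when n+n' is odd (it need not vanish on (0, π)).
  u² squared terms: (2)²·∫cos(3x)² dx = 4·π/2 = 2*π;  (5)²·∫sin(4x)² dx = 25·π/2 = 25*π/2.
  u² cross terms: 2·(2)·(5)·∫cos(3x)·sin(4x) dx = 20·(8/7) = 160/7.
  So ∫_0^π u² dx = 2*π + 25*π/2 + 160/7 = 160/7 + 29*π/2.
  (u')² squared terms: (-6)²·∫sin(3x)² dx = 36·π/2 = 18*π;  (20)²·∫cos(4x)² dx = 400·π/2 = 200*π.
  (u')² cross terms: 2·(-6)·(20)·∫sin(3x)·cos(4x) dx = -240·(-6/7) = 1440/7.
  So ∫_0^π (u')² dx = 18*π + 200*π + 1440/7 = 1440/7 + 218*π.
||u||_{H^1}^2 = (160/7 + 29*π/2) + (1440/7 + 218*π) = 1600/7 + 465*π/2.


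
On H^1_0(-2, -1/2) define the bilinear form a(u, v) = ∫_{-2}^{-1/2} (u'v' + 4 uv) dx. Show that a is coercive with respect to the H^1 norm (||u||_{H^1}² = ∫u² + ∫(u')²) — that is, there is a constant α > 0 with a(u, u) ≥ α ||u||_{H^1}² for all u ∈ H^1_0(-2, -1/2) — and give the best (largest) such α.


α = 1

Coercivity of a(·,·) on H^1_0(-2, -1/2) means a(u, u) ≥ α ||u||_{H^1}² for every u ∈ H^1_0.
The interval has length L = 3/2, and Poincaré/coercivity depend only on L. Here a(u, u) = ∫(u')² + (4)·∫u².
Here c = 4 ≥ 1, so a(u,u) = ∫(u')² + c∫u² ≥ ∫(u')² + ∫u² = ||u||_{H^1}², i.e. α = 1 works. No larger α is possible: a(u,u) ≥ α||u||_{H^1}² means (1−α)∫(u')² ≥ (α−c)∫u², and for the modes u_n = sin(nπ(x−x₀)/L) (x₀ the left endpoint) one has ∫u_n²/∫(u_n')² = (L/(nπ))² → 0, so a(u_n,u_n)/||u_n||_{H^1}² → 1. Hence the optimal constant is α = 1.
Therefore α = 1.


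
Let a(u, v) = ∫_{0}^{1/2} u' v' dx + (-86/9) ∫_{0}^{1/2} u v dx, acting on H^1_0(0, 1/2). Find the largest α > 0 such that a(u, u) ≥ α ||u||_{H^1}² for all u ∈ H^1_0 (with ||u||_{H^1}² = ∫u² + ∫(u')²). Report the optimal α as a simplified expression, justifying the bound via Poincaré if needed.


α = 2*(-43 + 18*π^2)/(9*(1 + 4*π^2))

Coercivity of a(·,·) on H^1_0(0, 1/2) means a(u, u) ≥ α ||u||_{H^1}² for every u ∈ H^1_0.
The interval has length L = 1/2, and Poincaré/coercivity depend only on L. Here a(u, u) = ∫(u')² + (-86/9)·∫u².
Here c = -86/9 < 0 with |c| < (π/L)² = 4*π^2, so coercivity still holds. The condition a(u,u) ≥ α||u||_{H^1}² reads (1−α)∫(u')² ≥ (α−c)∫u². Any admissible α is ≤ 1 (rapidly oscillating u have ∫u²/∫(u')² → 0), and α = 1 would force 0 ≥ (1−c)∫u², impossible since c < 1; so 1−α > 0. By the sharp Poincaré inequality on H^1_0 of an interval of length L, ∫(u')² ≥ (π/L)²∫u² with equality for the first sine mode sin(π(x−x₀)/L) (x₀ the left endpoint), so the inequality holds for all u iff (1−α)(π/L)² ≥ α − c, i.e. α ≤ ((π/L)² + c)/((π/L)² + 1) = (1 + c(L/π)²)/(1 + (L/π)²). (Direct route, valid since c ≤ 0: Poincaré gives c∫u² ≥ c(L/π)²∫(u')², so a(u,u) ≥ (1 + c(L/π)²)∫(u')², while ||u||_{H^1}² ≤ (1 + (L/π)²)∫(u')²; dividing yields the same α.) With (π/L)² = 4*π^2 and c = -86/9, the largest admissible constant is α = ((π/L)² + c)/((π/L)² + 1).
Simplifying, α = 2*(-43 + 18*π^2)/(9*(1 + 4*π^2)).


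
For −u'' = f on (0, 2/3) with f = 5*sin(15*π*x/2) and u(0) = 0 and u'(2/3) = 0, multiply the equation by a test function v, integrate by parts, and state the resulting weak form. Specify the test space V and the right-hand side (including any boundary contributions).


V = {v ∈ H^1(0, 2/3) : v(0) = 0} (test functions vanish at x = 0 where u is specified); weak form: ∫_0^2/3 u'v' dx = ∫_0^2/3 (5*sin(15*π*x/2)) v dx for all v ∈ V.

Multiply both sides by a test function v and integrate from 0 to 2/3:
  ∫_0^2/3 −u''(x) v(x) dx = ∫_0^2/3 f(x) v(x) dx.
Integrate the LHS by parts once:
  ∫_0^2/3 −u'' v dx = −[u'(x) v(x)]_0^2/3 + ∫_0^2/3 u'(x) v'(x) dx.
Thus ∫_0^2/3 u'(x) v'(x) dx = ∫_0^2/3 f(x) v(x) dx + [u'(x) v(x)]_0^2/3.
Choose V so that boundary terms are either known or forced to vanish.
Mixed BC: u(0) = 0 (Dirichlet) and u'(2/3) = 0 (Neumann). Define V = {v ∈ H^1(0, 2/3) : v(0) = 0}. Then [u' v]_0^2/3 = u'(2/3)·v(2/3) − u'(0)·0 = 0.
Weak formulation: find u (satisfying any essential BC) such that ∫_0^2/3 u'(x) v'(x) dx = ∫_0^2/3 f v dx for all v ∈ V (Dirichlet at 0 absorbed into V; the Neumann datum at x = 2/3 is zero, so no boundary term remains).
Substituting f(x) = 5*sin(15*π*x/2), the right-hand side is ∫_0^2/3 (5*sin(15*π*x/2)) v dx.


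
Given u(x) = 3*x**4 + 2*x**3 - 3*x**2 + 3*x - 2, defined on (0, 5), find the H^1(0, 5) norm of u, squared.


||u||_{H^1}^2 = 30225880/7

The H^1 norm (squared) on an interval (0, L) is
  ||u||_{H^1}^2 = ∫_0^L u(x)^2 dx + ∫_0^L u'(x)^2 dx.
Compute u'(x) = 12*x**3 + 6*x**2 - 6*x + 3.
Then u(x)^2 = 9*x**8 + 12*x**7 - 14*x**6 + 6*x**5 + 9*x**4 - 26*x**3 + 21*x**2 - 12*x + 4 and u'(x)^2 = 144*x**6 + 144*x**5 - 108*x**4 + 72*x**2 - 36*x + 9.
Integrate each monomial from 0 to 5 using ∫_0^5 c·x^n dx = c·5^(n+1)/(n+1):
  ∫_0^5 u(x)^2 dx = ∫_0^5 (9*x^8 + 12*x^7 - 14*x^6 + 6*x^5 + 9*x^4 - 26*x^3 + 21*x^2 - 12*x + 4) dx. Term by term:
    ∫_0^5 9*x^8 dx = 1953125;  ∫_0^5 12*x^7 dx = 1171875/2;  ∫_0^5 -14*x^6 dx = -156250;
    ∫_0^5 6*x^5 dx = 15625;  ∫_0^5 9*x^4 dx = 5625;  ∫_0^5 -26*x^3 dx = -8125/2;
    ∫_0^5 21*x^2 dx = 875;  ∫_0^5 -12*x dx = -150;  ∫_0^5 4 dx = 20.
  Sum: 1953125 + 1171875/2 − 156250 + 15625 + 5625 − 8125/2 + 875 − 150 + 20 = 2400745.
  ∫_0^5 u'(x)^2 dx = ∫_0^5 (144*x^6 + 144*x^5 - 108*x^4 + 72*x^2 - 36*x + 9) dx. Term by term:
    ∫_0^5 144*x^6 dx = 11250000/7;  ∫_0^5 144*x^5 dx = 375000;  ∫_0^5 -108*x^4 dx = -67500;
    ∫_0^5 72*x^2 dx = 3000;  ∫_0^5 -36*x dx = -450;  ∫_0^5 9 dx = 45.
  Sum: 11250000/7 + 375000 − 67500 + 3000 − 450 + 45 = 13420665/7.
Adding: ||u||_{H^1}^2 = 2400745 + 13420665/7 = 30225880/7.


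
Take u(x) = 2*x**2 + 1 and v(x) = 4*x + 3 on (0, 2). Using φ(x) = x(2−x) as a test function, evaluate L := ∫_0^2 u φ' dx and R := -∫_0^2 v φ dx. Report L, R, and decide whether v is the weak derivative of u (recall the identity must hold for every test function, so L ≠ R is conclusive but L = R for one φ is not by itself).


LHS = -16/3, RHS = -28/3. No, v is not the weak derivative of u.

u(x) = 2*x**2 + 1, classical derivative u'(x) = 4*x.
φ(x) = x(2−x), so φ'(x) = 2 - 2*x.
Note φ(0) = φ(2) = 0, so the boundary term u·φ vanishes.
LHS = ∫_0^2 u(x) φ'(x) dx = ∫_0^2 (-4*x^3 + 4*x^2 - 2*x + 2) dx. Term by term:
  ∫_0^2 -4*x^3 dx = -16;  ∫_0^2 4*x^2 dx = 32/3;  ∫_0^2 -2*x dx = -4;
  ∫_0^2 2 dx = 4.
Sum: -16 + 32/3 − 4 + 4 = -16/3.
So LHS = -16/3.
∫_0^2 v(x) φ(x) dx = ∫_0^2 (-4*x^3 + 5*x^2 + 6*x) dx. Term by term:
  ∫_0^2 -4*x^3 dx = -16;  ∫_0^2 5*x^2 dx = 40/3;  ∫_0^2 6*x dx = 12.
Sum: -16 + 40/3 + 12 = 28/3.
So RHS = -∫_0^2 v(x) φ(x) dx = -28/3.
LHS − RHS = 4 ≠ 0, so the identity fails.
(For a valid weak derivative the identity must hold for EVERY test function, in particular this one. The failure shows v is NOT the weak derivative of u.)
Correct weak derivative would be u'(x) = 4*x.


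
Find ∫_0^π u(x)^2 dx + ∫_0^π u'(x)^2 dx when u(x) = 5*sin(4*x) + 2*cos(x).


||u||_{H^1(0,π)}^2 = 64/3 + 433*π/2

u'(x) = -2*sin(x) + 20*cos(4*x).
Expand u² and (u')² and integrate term by term on (0, π), using: for integers n ≥ 1, ∫_0^π sin²(nx) dx = ∫_0^π cos²(nx) dx = π/2; for n ≠ n', ∫_0^π sin(nx)sin(n'x) dx = ∫_0^π cos(nx)cos(n'x) dx = 0; and by product-to-sum, ∫_0^π sin(nx)cos(n'x) dx = ½∫_0^π [sin((n+n')x) + sin((n−n')x)] dx, which is 0 when n+n' is even and 2n/(n²−n'²) when n+n' is odd (it need not vanish on (0, π)).
  u² squared terms: (2)²·∫cos(x)² dx = 4·π/2 = 2*π;  (5)²·∫sin(4x)² dx = 25·π/2 = 25*π/2.
  u² cross terms: 2·(2)·(5)·∫cos(x)·sin(4x) dx = 20·(8/15) = 32/3.
  So ∫_0^π u² dx = 2*π + 25*π/2 + 32/3 = 32/3 + 29*π/2.
  (u')² squared terms: (-2)²·∫sin(x)² dx = 4·π/2 = 2*π;  (20)²·∫cos(4x)² dx = 400·π/2 = 200*π.
  (u')² cross terms: 2·(-2)·(20)·∫sin(x)·cos(4x) dx = -80·(-2/15) = 32/3.
  So ∫_0^π (u')² dx = 2*π + 200*π + 32/3 = 32/3 + 202*π.
||u||_{H^1}^2 = (32/3 + 29*π/2) + (32/3 + 202*π) = 64/3 + 433*π/2.


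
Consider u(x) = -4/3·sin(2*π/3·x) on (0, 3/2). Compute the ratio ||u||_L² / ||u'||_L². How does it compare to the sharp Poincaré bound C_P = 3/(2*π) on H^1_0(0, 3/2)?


||u||_L² / ||u'||_L² = 3/(2*π) = C_P.

u(x) = -4/3·sin(2*π/3·x), so u'(x) = -8*π*cos(2*π*x/3)/9.
Writing u(x) = A·sin(kπx/L) with A = -4/3 and k = 1, use ∫_0^L sin²(kπx/L) dx = L/2 and ∫_0^L cos²(kπx/L) dx = L/2.
u² = 16/9·sin²(2*π/3·x) and (u')² = 64*π^2/81·cos²(2*π/3·x), and each of sin², cos² integrates to L/2 = 3/4 over (0, 3/2).
∫_0^3/2 u² dx = 4/3, so ||u||_L² = 2*sqrt(3)/3.
∫_0^3/2 (u')² dx = 16*π^2/27, so ||u'||_L² = 4*sqrt(3)*π/9.
Ratio ||u||_L² / ||u'||_L² = 3/(2*π).
Sharp Poincaré constant on H^1_0(0, 3/2) is C_P = L/π = 3/(2*π), achieved by sin(2*π/3·x).
This is the k = 1 eigenfunction (up to amplitude), so the ratio equals the sharp Poincaré constant exactly.


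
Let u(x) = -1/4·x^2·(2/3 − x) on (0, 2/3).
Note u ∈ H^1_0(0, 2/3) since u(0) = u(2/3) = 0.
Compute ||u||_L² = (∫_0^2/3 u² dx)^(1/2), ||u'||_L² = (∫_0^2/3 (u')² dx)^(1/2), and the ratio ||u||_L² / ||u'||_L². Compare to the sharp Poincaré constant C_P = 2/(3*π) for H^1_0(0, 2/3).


||u||_L² / ||u'||_L² = sqrt(14)/21 < C_P = 2/(3*π).

u(x) = -1/4·x^2·(2/3 − x), so u'(x) = x*(9*x - 4)/12.
u(x) = -1/4·x^2·(2/3 − x) vanishes at x = 0 and x = 2/3, so u ∈ H^1_0(0, 2/3). Differentiate via the product rule and integrate the resulting polynomials term by term.
  ∫_0^2/3 u² dx = ∫_0^2/3 (x^6/16 - x^5/12 + x^4/36) dx. Term by term:
    ∫_0^2/3 x^6/16 dx = 8/15309;  ∫_0^2/3 -x^5/12 dx = -8/6561;  ∫_0^2/3 x^4/36 dx = 8/10935.
  Sum: 8/15309 − 8/6561 + 8/10935 = 8/229635.
  ∫_0^2/3 (u')² dx = ∫_0^2/3 (9*x^4/16 - x^3/2 + x^2/9) dx. Term by term:
    ∫_0^2/3 9*x^4/16 dx = 2/135;  ∫_0^2/3 -x^3/2 dx = -2/81;  ∫_0^2/3 x^2/9 dx = 8/729.
  Sum: 2/135 − 2/81 + 8/729 = 4/3645.
∫_0^2/3 u² dx = 8/229635, so ||u||_L² = 2*sqrt(70)/2835.
∫_0^2/3 (u')² dx = 4/3645, so ||u'||_L² = 2*sqrt(5)/135.
Ratio ||u||_L² / ||u'||_L² = sqrt(14)/21.
Sharp Poincaré constant on H^1_0(0, 2/3) is C_P = L/π = 2/(3*π), achieved by sin(3*π/2·x).
A polynomial bump cannot attain the sharp Poincaré constant (only the first sine eigenfunction does), so the ratio is strictly less than C_P, consistent with ||u||_L² ≤ C_P ||u'||_L².


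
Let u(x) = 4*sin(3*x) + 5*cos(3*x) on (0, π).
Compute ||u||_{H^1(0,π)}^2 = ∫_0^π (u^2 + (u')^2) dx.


||u||_{H^1(0,π)}^2 = 205*π

u'(x) = -15*sin(3*x) + 12*cos(3*x).
Expand u² and (u')² and integrate term by term on (0, π), using: for integers n ≥ 1, ∫_0^π sin²(nx) dx = ∫_0^π cos²(nx) dx = π/2; for n ≠ n', ∫_0^π sin(nx)sin(n'x) dx = ∫_0^π cos(nx)cos(n'x) dx = 0; and by product-to-sum, ∫_0^π sin(nx)cos(n'x) dx = ½∫_0^π [sin((n+n')x) + sin((n−n')x)] dx, which is 0 when n+n' is even and 2n/(n²−n'²) when n+n' is odd (it need not vanish on (0, π)).
  u² squared terms: (4)²·∫sin(3x)² dx = 16·π/2 = 8*π;  (5)²·∫cos(3x)² dx = 25·π/2 = 25*π/2.
  u² cross terms: 2·(4)·(5)·∫sin(3x)·cos(3x) dx = 40·(0) = 0.
  So ∫_0^π u² dx = 8*π + 25*π/2 + 0 = 41*π/2.
  (u')² squared terms: (-15)²·∫sin(3x)² dx = 225·π/2 = 225*π/2;  (12)²·∫cos(3x)² dx = 144·π/2 = 72*π.
  (u')² cross terms: 2·(-15)·(12)·∫sin(3x)·cos(3x) dx = -360·(0) = 0.
  So ∫_0^π (u')² dx = 225*π/2 + 72*π + 0 = 369*π/2.
||u||_{H^1}^2 = (41*π/2) + (369*π/2) = 205*π.


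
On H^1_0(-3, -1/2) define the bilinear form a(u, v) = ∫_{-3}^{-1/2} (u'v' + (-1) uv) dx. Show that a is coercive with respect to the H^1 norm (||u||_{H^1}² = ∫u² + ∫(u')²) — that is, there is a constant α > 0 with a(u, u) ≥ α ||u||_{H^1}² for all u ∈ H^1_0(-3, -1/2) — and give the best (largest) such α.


α = (-25 + 4*π^2)/(25 + 4*π^2)

Coercivity of a(·,·) on H^1_0(-3, -1/2) means a(u, u) ≥ α ||u||_{H^1}² for every u ∈ H^1_0.
The interval has length L = 5/2, and Poincaré/coercivity depend only on L. Here a(u, u) = ∫(u')² + (-1)·∫u².
Here c = -1 < 0 with |c| < (π/L)² = 4*π^2/25, so coercivity still holds. The condition a(u,u) ≥ α||u||_{H^1}² reads (1−α)∫(u')² ≥ (α−c)∫u². Any admissible α is ≤ 1 (rapidly oscillating u have ∫u²/∫(u')² → 0), and α = 1 would force 0 ≥ (1−c)∫u², impossible since c < 1; so 1−α > 0. By the sharp Poincaré inequality on H^1_0 of an interval of length L, ∫(u')² ≥ (π/L)²∫u² with equality for the first sine mode sin(π(x−x₀)/L) (x₀ the left endpoint), so the inequality holds for all u iff (1−α)(π/L)² ≥ α − c, i.e. α ≤ ((π/L)² + c)/((π/L)² + 1) = (1 + c(L/π)²)/(1 + (L/π)²). (Direct route, valid since c ≤ 0: Poincaré gives c∫u² ≥ c(L/π)²∫(u')², so a(u,u) ≥ (1 + c(L/π)²)∫(u')², while ||u||_{H^1}² ≤ (1 + (L/π)²)∫(u')²; dividing yields the same α.) With (π/L)² = 4*π^2/25 and c = -1, the largest admissible constant is α = ((π/L)² + c)/((π/L)² + 1).
Simplifying, α = (-25 + 4*π^2)/(25 + 4*π^2).


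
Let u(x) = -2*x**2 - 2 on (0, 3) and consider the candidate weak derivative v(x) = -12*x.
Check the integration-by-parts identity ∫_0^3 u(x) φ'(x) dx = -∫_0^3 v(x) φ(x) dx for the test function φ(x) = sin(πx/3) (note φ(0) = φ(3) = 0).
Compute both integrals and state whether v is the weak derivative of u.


LHS = 36/π, RHS = 108/π. No, v is not the weak derivative of u.

u(x) = -2*x**2 - 2, classical derivative u'(x) = -4*x.
φ(x) = sin(πx/3), so φ'(x) = π*cos(π*x/3)/3.
Note φ(0) = φ(3) = 0, so the boundary term u·φ vanishes.
LHS = ∫_0^3 u(x) φ'(x) dx = ∫_0^3 (-2*π*x^2*cos(π*x/3)/3 - 2*π*cos(π*x/3)/3) dx. Term by term:
  ∫_0^3 -2*π*cos(π*x/3)/3 dx = 0;  ∫_0^3 -2*π*x^2*cos(π*x/3)/3 dx = 36/π.
Sum: 0 + 36/π = 36/π.
So LHS = 36/π.
∫_0^3 v(x) φ(x) dx = ∫_0^3 (-12*x*sin(π*x/3)) dx. Term by term:
  ∫_0^3 -12*x*sin(π*x/3) dx = -108/π.
So RHS = -∫_0^3 v(x) φ(x) dx = 108/π.
LHS − RHS = -72/π ≠ 0, so the identity fails.
(For a valid weak derivative the identity must hold for EVERY test function, in particular this one. The failure shows v is NOT the weak derivative of u.)
Correct weak derivative would be u'(x) = -4*x.


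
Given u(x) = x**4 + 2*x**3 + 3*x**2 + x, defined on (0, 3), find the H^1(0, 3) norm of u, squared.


||u||_{H^1}^2 = 982707/35

The H^1 norm (squared) on an interval (0, L) is
  ||u||_{H^1}^2 = ∫_0^L u(x)^2 dx + ∫_0^L u'(x)^2 dx.
Compute u'(x) = 4*x**3 + 6*x**2 + 6*x + 1.
Then u(x)^2 = x**8 + 4*x**7 + 10*x**6 + 14*x**5 + 13*x**4 + 6*x**3 + x**2 and u'(x)^2 = 16*x**6 + 48*x**5 + 84*x**4 + 80*x**3 + 48*x**2 + 12*x + 1.
Integrate each monomial from 0 to 3 using ∫_0^3 c·x^n dx = c·3^(n+1)/(n+1):
  ∫_0^3 u(x)^2 dx = ∫_0^3 (x^8 + 4*x^7 + 10*x^6 + 14*x^5 + 13*x^4 + 6*x^3 + x^2) dx. Term by term:
    ∫_0^3 x^8 dx = 2187;  ∫_0^3 4*x^7 dx = 6561/2;  ∫_0^3 10*x^6 dx = 21870/7;
    ∫_0^3 14*x^5 dx = 1701;  ∫_0^3 13*x^4 dx = 3159/5;  ∫_0^3 6*x^3 dx = 243/2;
    ∫_0^3 x^2 dx = 9.
  Sum: 2187 + 6561/2 + 21870/7 + 1701 + 3159/5 + 243/2 + 9 = 386928/35.
  ∫_0^3 u'(x)^2 dx = ∫_0^3 (16*x^6 + 48*x^5 + 84*x^4 + 80*x^3 + 48*x^2 + 12*x + 1) dx. Term by term:
    ∫_0^3 16*x^6 dx = 34992/7;  ∫_0^3 48*x^5 dx = 5832;  ∫_0^3 84*x^4 dx = 20412/5;
    ∫_0^3 80*x^3 dx = 1620;  ∫_0^3 48*x^2 dx = 432;  ∫_0^3 12*x dx = 54;
    ∫_0^3 1 dx = 3.
  Sum: 34992/7 + 5832 + 20412/5 + 1620 + 432 + 54 + 3 = 595779/35.
Adding: ||u||_{H^1}^2 = 386928/35 + 595779/35 = 982707/35.


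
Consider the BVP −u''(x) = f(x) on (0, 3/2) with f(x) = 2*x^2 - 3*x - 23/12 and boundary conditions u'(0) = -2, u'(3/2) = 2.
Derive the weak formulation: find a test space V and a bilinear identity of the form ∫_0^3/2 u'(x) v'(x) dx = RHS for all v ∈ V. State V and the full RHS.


V = H^1(0, 3/2) (v unrestricted at boundary; u is determined up to an additive constant); weak form: ∫_0^3/2 u'v' dx = ∫_0^3/2 (2*x^2 - 3*x - 23/12) v dx + 2·v(3/2) + 2·v(0) for all v ∈ V.

Multiply both sides by a test function v and integrate from 0 to 3/2:
  ∫_0^3/2 −u''(x) v(x) dx = ∫_0^3/2 f(x) v(x) dx.
Integrate the LHS by parts once:
  ∫_0^3/2 −u'' v dx = −[u'(x) v(x)]_0^3/2 + ∫_0^3/2 u'(x) v'(x) dx.
Thus ∫_0^3/2 u'(x) v'(x) dx = ∫_0^3/2 f(x) v(x) dx + [u'(x) v(x)]_0^3/2.
Choose V so that boundary terms are either known or forced to vanish.
u has inhomogeneous Neumann u'(0) = -2, u'(3/2) = 2. [u' v]_0^3/2 = (2)·v(3/2) − (-2)·v(0) = 2·v(3/2) + 2·v(0). Take V = H^1(0, 3/2); boundary term becomes part of RHS.
Weak formulation: find u (satisfying any essential BC) such that ∫_0^3/2 u'(x) v'(x) dx = ∫_0^3/2 f v dx + 2·v(3/2) + 2·v(0) for all v ∈ V (Neumann data are natural BCs: they enter the RHS as boundary terms).
Substituting f(x) = 2*x^2 - 3*x - 23/12, the right-hand side is ∫_0^3/2 (2*x^2 - 3*x - 23/12) v dx + 2·v(3/2) + 2·v(0).
Compatibility check (pure Neumann): taking v ≡ 1 ∈ V gives 0 = ∫_0^3/2 f dx + (2) − (-2), i.e. ∫_0^3/2 f dx must equal u'(0) − u'(3/2) = -4. Indeed ∫_0^3/2 (2*x^2 - 3*x - 23/12) dx = -4, so the data are compatible. The solution is then unique only up to an additive constant (fix it e.g. by requiring ∫_0^3/2 u dx = 0).


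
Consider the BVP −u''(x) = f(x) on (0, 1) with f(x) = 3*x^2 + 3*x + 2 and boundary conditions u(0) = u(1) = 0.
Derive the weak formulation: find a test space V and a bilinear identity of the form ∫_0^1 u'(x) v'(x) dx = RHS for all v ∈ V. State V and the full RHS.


V = H^1_0(0, 1) (so v(0) = v(1) = 0); weak form: ∫_0^1 u'v' dx = ∫_0^1 (3*x^2 + 3*x + 2) v dx for all v ∈ V.

Multiply both sides by a test function v and integrate from 0 to 1:
  ∫_0^1 −u''(x) v(x) dx = ∫_0^1 f(x) v(x) dx.
Integrate the LHS by parts once:
  ∫_0^1 −u'' v dx = −[u'(x) v(x)]_0^1 + ∫_0^1 u'(x) v'(x) dx.
Thus ∫_0^1 u'(x) v'(x) dx = ∫_0^1 f(x) v(x) dx + [u'(x) v(x)]_0^1.
Choose V so that boundary terms are either known or forced to vanish.
u is Dirichlet: u(0) = u(1) = 0. Let V = H^1_0(0, 1); then v(0) = v(1) = 0, and [u' v]_0^1 = 0.
Weak formulation: find u (satisfying any essential BC) such that ∫_0^1 u'(x) v'(x) dx = ∫_0^1 f v dx for all v ∈ V.
Substituting f(x) = 3*x^2 + 3*x + 2, the right-hand side is ∫_0^1 (3*x^2 + 3*x + 2) v dx.


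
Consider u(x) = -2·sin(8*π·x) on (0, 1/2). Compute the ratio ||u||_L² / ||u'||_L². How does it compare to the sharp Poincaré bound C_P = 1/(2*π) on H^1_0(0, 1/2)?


||u||_L² / ||u'||_L² = 1/(8*π) < C_P = 1/(2*π).

u(x) = -2·sin(8*π·x), so u'(x) = -16*π*cos(8*π*x).
Writing u(x) = A·sin(kπx/L) with A = -2 and k = 4, use ∫_0^L sin²(kπx/L) dx = L/2 and ∫_0^L cos²(kπx/L) dx = L/2.
u² = 4·sin²(8*π·x) and (u')² = 256*π^2·cos²(8*π·x), and each of sin², cos² integrates to L/2 = 1/4 over (0, 1/2).
∫_0^1/2 u² dx = 1, so ||u||_L² = 1.
∫_0^1/2 (u')² dx = 64*π^2, so ||u'||_L² = 8*π.
Ratio ||u||_L² / ||u'||_L² = 1/(8*π).
Sharp Poincaré constant on H^1_0(0, 1/2) is C_P = L/π = 1/(2*π), achieved by sin(2*π·x).
This is the k = 4 harmonic; the ratio L/(kπ) is strictly less than C_P = L/π, consistent with the sharp inequality ||u||_L² ≤ C_P ||u'||_L².


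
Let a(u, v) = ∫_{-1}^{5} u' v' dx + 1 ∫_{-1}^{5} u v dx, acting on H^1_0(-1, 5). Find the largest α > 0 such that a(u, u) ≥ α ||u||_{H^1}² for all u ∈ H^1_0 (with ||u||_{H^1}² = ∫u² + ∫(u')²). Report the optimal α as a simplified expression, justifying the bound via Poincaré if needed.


α = 1

Coercivity of a(·,·) on H^1_0(-1, 5) means a(u, u) ≥ α ||u||_{H^1}² for every u ∈ H^1_0.
The interval has length L = 6, and Poincaré/coercivity depend only on L. Here a(u, u) = ∫(u')² + (1)·∫u².
Here c = 1 ≥ 1, so a(u,u) = ∫(u')² + c∫u² ≥ ∫(u')² + ∫u² = ||u||_{H^1}², i.e. α = 1 works. No larger α is possible: a(u,u) ≥ α||u||_{H^1}² means (1−α)∫(u')² ≥ (α−c)∫u², and for the modes u_n = sin(nπ(x−x₀)/L) (x₀ the left endpoint) one has ∫u_n²/∫(u_n')² = (L/(nπ))² → 0, so a(u_n,u_n)/||u_n||_{H^1}² → 1. Hence the optimal constant is α = 1.
Therefore α = 1.


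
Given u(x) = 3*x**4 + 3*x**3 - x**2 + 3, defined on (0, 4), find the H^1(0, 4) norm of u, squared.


||u||_{H^1}^2 = 13597724/15

The H^1 norm (squared) on an interval (0, L) is
  ||u||_{H^1}^2 = ∫_0^L u(x)^2 dx + ∫_0^L u'(x)^2 dx.
Compute u'(x) = 12*x**3 + 9*x**2 - 2*x.
Then u(x)^2 = 9*x**8 + 18*x**7 + 3*x**6 - 6*x**5 + 19*x**4 + 18*x**3 - 6*x**2 + 9 and u'(x)^2 = 144*x**6 + 216*x**5 + 33*x**4 - 36*x**3 + 4*x**2.
Integrate each monomial from 0 to 4 using ∫_0^4 c·x^n dx = c·4^(n+1)/(n+1):
  ∫_0^4 u(x)^2 dx = ∫_0^4 (9*x^8 + 18*x^7 + 3*x^6 - 6*x^5 + 19*x^4 + 18*x^3 - 6*x^2 + 9) dx. Term by term:
    ∫_0^4 9*x^8 dx = 262144;  ∫_0^4 18*x^7 dx = 147456;  ∫_0^4 3*x^6 dx = 49152/7;
    ∫_0^4 -6*x^5 dx = -4096;  ∫_0^4 19*x^4 dx = 19456/5;  ∫_0^4 18*x^3 dx = 1152;
    ∫_0^4 -6*x^2 dx = -128;  ∫_0^4 9 dx = 36.
  Sum: 262144 + 147456 + 49152/7 − 4096 + 19456/5 + 1152 − 128 + 36 = 14611692/35.
  ∫_0^4 u'(x)^2 dx = ∫_0^4 (144*x^6 + 216*x^5 + 33*x^4 - 36*x^3 + 4*x^2) dx. Term by term:
    ∫_0^4 144*x^6 dx = 2359296/7;  ∫_0^4 216*x^5 dx = 147456;  ∫_0^4 33*x^4 dx = 33792/5;
    ∫_0^4 -36*x^3 dx = -2304;  ∫_0^4 4*x^2 dx = 256/3.
  Sum: 2359296/7 + 147456 + 33792/5 − 2304 + 256/3 = 51348992/105.
Adding: ||u||_{H^1}^2 = 14611692/35 + 51348992/105 = 13597724/15.


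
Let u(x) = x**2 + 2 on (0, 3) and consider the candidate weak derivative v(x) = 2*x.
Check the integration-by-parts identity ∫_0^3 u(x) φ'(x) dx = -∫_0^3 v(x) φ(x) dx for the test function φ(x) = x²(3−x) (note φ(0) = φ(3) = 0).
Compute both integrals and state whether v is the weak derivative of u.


LHS = -243/10, RHS = -243/10. Yes, v = u' weakly.

u(x) = x**2 + 2, classical derivative u'(x) = 2*x.
φ(x) = x²(3−x), so φ'(x) = 3*x*(2 - x).
Note φ(0) = φ(3) = 0, so the boundary term u·φ vanishes.
LHS = ∫_0^3 u(x) φ'(x) dx = ∫_0^3 (-3*x^4 + 6*x^3 - 6*x^2 + 12*x) dx. Term by term:
  ∫_0^3 -3*x^4 dx = -729/5;  ∫_0^3 6*x^3 dx = 243/2;  ∫_0^3 -6*x^2 dx = -54;
  ∫_0^3 12*x dx = 54.
Sum: -729/5 + 243/2 − 54 + 54 = -243/10.
So LHS = -243/10.
∫_0^3 v(x) φ(x) dx = ∫_0^3 (-2*x^4 + 6*x^3) dx. Term by term:
  ∫_0^3 -2*x^4 dx = -486/5;  ∫_0^3 6*x^3 dx = 243/2.
Sum: -486/5 + 243/2 = 243/10.
So RHS = -∫_0^3 v(x) φ(x) dx = -243/10.
LHS = RHS, so the identity holds for this test φ.
Moreover u is smooth here and v(x) = u'(x) = 2*x pointwise, so the identity holds for every test function. Hence v is the weak derivative of u.


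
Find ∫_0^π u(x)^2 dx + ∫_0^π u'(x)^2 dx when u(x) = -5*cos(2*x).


||u||_{H^1(0,π)}^2 = 125*π/2

u'(x) = 10*sin(2*x).
Expand u² and (u')² and integrate term by term on (0, π), using: for integers n ≥ 1, ∫_0^π sin²(nx) dx = ∫_0^π cos²(nx) dx = π/2; for n ≠ n', ∫_0^π sin(nx)sin(n'x) dx = ∫_0^π cos(nx)cos(n'x) dx = 0; and by product-to-sum, ∫_0^π sin(nx)cos(n'x) dx = ½∫_0^π [sin((n+n')x) + sin((n−n')x)] dx, which is 0 when n+n' is even and 2n/(n²−n'²) when n+n' is odd (it need not vanish on (0, π)).
  u² squared terms: (-5)²·∫cos(2x)² dx = 25·π/2 = 25*π/2.
  So ∫_0^π u² dx = 25*π/2.
  (u')² squared terms: (10)²·∫sin(2x)² dx = 100·π/2 = 50*π.
  So ∫_0^π (u')² dx = 50*π.
||u||_{H^1}^2 = (25*π/2) + (50*π) = 125*π/2.


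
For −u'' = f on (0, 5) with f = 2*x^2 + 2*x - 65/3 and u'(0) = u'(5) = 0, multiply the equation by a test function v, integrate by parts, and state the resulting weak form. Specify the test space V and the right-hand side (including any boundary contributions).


V = H^1(0, 5) (no boundary constraint on v; u is determined up to an additive constant); weak form: ∫_0^5 u'v' dx = ∫_0^5 (2*x^2 + 2*x - 65/3) v dx for all v ∈ V.

Multiply both sides by a test function v and integrate from 0 to 5:
  ∫_0^5 −u''(x) v(x) dx = ∫_0^5 f(x) v(x) dx.
Integrate the LHS by parts once:
  ∫_0^5 −u'' v dx = −[u'(x) v(x)]_0^5 + ∫_0^5 u'(x) v'(x) dx.
Thus ∫_0^5 u'(x) v'(x) dx = ∫_0^5 f(x) v(x) dx + [u'(x) v(x)]_0^5.
Choose V so that boundary terms are either known or forced to vanish.
u has homogeneous Neumann: u'(0) = u'(5) = 0. So [u' v]_0^5 = 0·v(5) − 0·v(0) = 0 for any v; take V = H^1(0, 5).
Weak formulation: find u (satisfying any essential BC) such that ∫_0^5 u'(x) v'(x) dx = ∫_0^5 f v dx for all v ∈ V (homogeneous Neumann, so boundary terms vanish).
Substituting f(x) = 2*x^2 + 2*x - 65/3, the right-hand side is ∫_0^5 (2*x^2 + 2*x - 65/3) v dx.
Compatibility check (pure Neumann): taking v ≡ 1 ∈ V gives 0 = ∫_0^5 f dx + (0) − (0), i.e. ∫_0^5 f dx must equal u'(0) − u'(5) = 0. Indeed ∫_0^5 (2*x^2 + 2*x - 65/3) dx = 0, so the data are compatible. The solution is then unique only up to an additive constant (fix it e.g. by requiring ∫_0^5 u dx = 0).


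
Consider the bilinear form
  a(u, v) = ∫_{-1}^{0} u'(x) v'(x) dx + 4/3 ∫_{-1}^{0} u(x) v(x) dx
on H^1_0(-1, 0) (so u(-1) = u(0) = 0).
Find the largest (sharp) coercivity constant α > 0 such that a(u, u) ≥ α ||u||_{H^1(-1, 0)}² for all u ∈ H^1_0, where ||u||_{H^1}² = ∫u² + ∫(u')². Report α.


α = 1

Coercivity of a(·,·) on H^1_0(-1, 0) means a(u, u) ≥ α ||u||_{H^1}² for every u ∈ H^1_0.
The interval has length L = 1, and Poincaré/coercivity depend only on L. Here a(u, u) = ∫(u')² + (4/3)·∫u².
Here c = 4/3 ≥ 1, so a(u,u) = ∫(u')² + c∫u² ≥ ∫(u')² + ∫u² = ||u||_{H^1}², i.e. α = 1 works. No larger α is possible: a(u,u) ≥ α||u||_{H^1}² means (1−α)∫(u')² ≥ (α−c)∫u², and for the modes u_n = sin(nπ(x−x₀)/L) (x₀ the left endpoint) one has ∫u_n²/∫(u_n')² = (L/(nπ))² → 0, so a(u_n,u_n)/||u_n||_{H^1}² → 1. Hence the optimal constant is α = 1.
Therefore α = 1.


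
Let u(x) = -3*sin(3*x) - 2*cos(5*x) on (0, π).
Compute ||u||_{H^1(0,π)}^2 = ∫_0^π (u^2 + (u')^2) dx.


||u||_{H^1(0,π)}^2 = 97*π

u'(x) = 10*sin(5*x) - 9*cos(3*x).
Expand u² and (u')² and integrate term by term on (0, π), using: for integers n ≥ 1, ∫_0^π sin²(nx) dx = ∫_0^π cos²(nx) dx = π/2; for n ≠ n', ∫_0^π sin(nx)sin(n'x) dx = ∫_0^π cos(nx)cos(n'x) dx = 0; and by product-to-sum, ∫_0^π sin(nx)cos(n'x) dx = ½∫_0^π [sin((n+n')x) + sin((n−n')x)] dx, which is 0 when n+n' is even and 2n/(n²−n'²) when n+n' is odd (it need not vanish on (0, π)).
  u² squared terms: (-3)²·∫sin(3x)² dx = 9·π/2 = 9*π/2;  (-2)²·∫cos(5x)² dx = 4·π/2 = 2*π.
  u² cross terms: 2·(-3)·(-2)·∫sin(3x)·cos(5x) dx = 12·(0) = 0.
  So ∫_0^π u² dx = 9*π/2 + 2*π + 0 = 13*π/2.
  (u')² squared terms: (-9)²·∫cos(3x)² dx = 81·π/2 = 81*π/2;  (10)²·∫sin(5x)² dx = 100·π/2 = 50*π.
  (u')² cross terms: 2·(-9)·(10)·∫cos(3x)·sin(5x) dx = -180·(0) = 0.
  So ∫_0^π (u')² dx = 81*π/2 + 50*π + 0 = 181*π/2.
||u||_{H^1}^2 = (13*π/2) + (181*π/2) = 97*π.


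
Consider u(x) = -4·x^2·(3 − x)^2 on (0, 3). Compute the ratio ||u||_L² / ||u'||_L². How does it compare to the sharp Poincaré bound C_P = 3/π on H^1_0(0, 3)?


||u||_L² / ||u'||_L² = sqrt(3)/2 < C_P = 3/π.

u(x) = -4·x^2·(3 − x)^2, so u'(x) = 8*x*(x*(3 - x) - (x - 3)^2).
u(x) = -4·x^2·(3 − x)^2 vanishes at x = 0 and x = 3, so u ∈ H^1_0(0, 3). Differentiate via the product rule and integrate the resulting polynomials term by term.
  ∫_0^3 u² dx = ∫_0^3 (16*x^8 - 192*x^7 + 864*x^6 - 1728*x^5 + 1296*x^4) dx. Term by term:
    ∫_0^3 16*x^8 dx = 34992;  ∫_0^3 -192*x^7 dx = -157464;  ∫_0^3 864*x^6 dx = 1889568/7;
    ∫_0^3 -1728*x^5 dx = -209952;  ∫_0^3 1296*x^4 dx = 314928/5.
  Sum: 34992 − 157464 + 1889568/7 − 209952 + 314928/5 = 17496/35.
  ∫_0^3 (u')² dx = ∫_0^3 (256*x^6 - 2304*x^5 + 7488*x^4 - 10368*x^3 + 5184*x^2) dx. Term by term:
    ∫_0^3 256*x^6 dx = 559872/7;  ∫_0^3 -2304*x^5 dx = -279936;  ∫_0^3 7488*x^4 dx = 1819584/5;
    ∫_0^3 -10368*x^3 dx = -209952;  ∫_0^3 5184*x^2 dx = 46656.
  Sum: 559872/7 − 279936 + 1819584/5 − 209952 + 46656 = 23328/35.
∫_0^3 u² dx = 17496/35, so ||u||_L² = 54*sqrt(210)/35.
∫_0^3 (u')² dx = 23328/35, so ||u'||_L² = 108*sqrt(70)/35.
Ratio ||u||_L² / ||u'||_L² = sqrt(3)/2.
Sharp Poincaré constant on H^1_0(0, 3) is C_P = L/π = 3/π, achieved by sin(π/3·x).
A polynomial bump cannot attain the sharp Poincaré constant (only the first sine eigenfunction does), so the ratio is strictly less than C_P, consistent with ||u||_L² ≤ C_P ||u'||_L².


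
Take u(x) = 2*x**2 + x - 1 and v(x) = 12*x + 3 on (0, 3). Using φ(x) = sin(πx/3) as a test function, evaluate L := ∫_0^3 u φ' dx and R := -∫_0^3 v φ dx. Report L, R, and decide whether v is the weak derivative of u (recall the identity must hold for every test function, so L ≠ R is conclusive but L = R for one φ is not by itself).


LHS = -42/π, RHS = -126/π. No, v is not the weak derivative of u.

u(x) = 2*x**2 + x - 1, classical derivative u'(x) = 4*x + 1.
φ(x) = sin(πx/3), so φ'(x) = π*cos(π*x/3)/3.
Note φ(0) = φ(3) = 0, so the boundary term u·φ vanishes.
LHS = ∫_0^3 u(x) φ'(x) dx = ∫_0^3 (2*π*x^2*cos(π*x/3)/3 + π*x*cos(π*x/3)/3 - π*cos(π*x/3)/3) dx. Term by term:
  ∫_0^3 -π*cos(π*x/3)/3 dx = 0;  ∫_0^3 π*x*cos(π*x/3)/3 dx = -6/π;  ∫_0^3 2*π*x^2*cos(π*x/3)/3 dx = -36/π.
Sum: 0 − 6/π − 36/π = -42/π.
So LHS = -42/π.
∫_0^3 v(x) φ(x) dx = ∫_0^3 (12*x*sin(π*x/3) + 3*sin(π*x/3)) dx. Term by term:
  ∫_0^3 3*sin(π*x/3) dx = 18/π;  ∫_0^3 12*x*sin(π*x/3) dx = 108/π.
Sum: 18/π + 108/π = 126/π.
So RHS = -∫_0^3 v(x) φ(x) dx = -126/π.
LHS − RHS = 84/π ≠ 0, so the identity fails.
(For a valid weak derivative the identity must hold for EVERY test function, in particular this one. The failure shows v is NOT the weak derivative of u.)
Correct weak derivative would be u'(x) = 4*x + 1.


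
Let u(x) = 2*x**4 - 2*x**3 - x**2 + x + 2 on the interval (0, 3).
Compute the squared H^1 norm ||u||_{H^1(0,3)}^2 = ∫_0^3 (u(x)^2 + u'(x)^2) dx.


||u||_{H^1}^2 = 871593/70

The H^1 norm (squared) on an interval (0, L) is
  ||u||_{H^1}^2 = ∫_0^L u(x)^2 dx + ∫_0^L u'(x)^2 dx.
Compute u'(x) = 8*x**3 - 6*x**2 - 2*x + 1.
Then u(x)^2 = 4*x**8 - 8*x**7 + 8*x**5 + 5*x**4 - 10*x**3 - 3*x**2 + 4*x + 4 and u'(x)^2 = 64*x**6 - 96*x**5 + 4*x**4 + 40*x**3 - 8*x**2 - 4*x + 1.
Integrate each monomial from 0 to 3 using ∫_0^3 c·x^n dx = c·3^(n+1)/(n+1):
  ∫_0^3 u(x)^2 dx = ∫_0^3 (4*x^8 - 8*x^7 + 8*x^5 + 5*x^4 - 10*x^3 - 3*x^2 + 4*x + 4) dx. Term by term:
    ∫_0^3 4*x^8 dx = 8748;  ∫_0^3 -8*x^7 dx = -6561;  ∫_0^3 8*x^5 dx = 972;
    ∫_0^3 5*x^4 dx = 243;  ∫_0^3 -10*x^3 dx = -405/2;  ∫_0^3 -3*x^2 dx = -27;
    ∫_0^3 4*x dx = 18;  ∫_0^3 4 dx = 12.
  Sum: 8748 − 6561 + 972 + 243 − 405/2 − 27 + 18 + 12 = 6405/2.
  ∫_0^3 u'(x)^2 dx = ∫_0^3 (64*x^6 - 96*x^5 + 4*x^4 + 40*x^3 - 8*x^2 - 4*x + 1) dx. Term by term:
    ∫_0^3 64*x^6 dx = 139968/7;  ∫_0^3 -96*x^5 dx = -11664;  ∫_0^3 4*x^4 dx = 972/5;
    ∫_0^3 40*x^3 dx = 810;  ∫_0^3 -8*x^2 dx = -72;  ∫_0^3 -4*x dx = -18;
    ∫_0^3 1 dx = 3.
  Sum: 139968/7 − 11664 + 972/5 + 810 − 72 − 18 + 3 = 323709/35.
Adding: ||u||_{H^1}^2 = 6405/2 + 323709/35 = 871593/70.


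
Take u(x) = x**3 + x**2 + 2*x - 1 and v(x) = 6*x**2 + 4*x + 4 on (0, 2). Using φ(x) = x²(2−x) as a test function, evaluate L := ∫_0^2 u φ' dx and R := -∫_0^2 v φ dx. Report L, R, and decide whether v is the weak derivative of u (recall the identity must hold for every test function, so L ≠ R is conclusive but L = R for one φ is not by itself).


LHS = -184/15, RHS = -368/15. No, v is not the weak derivative of u.

u(x) = x**3 + x**2 + 2*x - 1, classical derivative u'(x) = 3*x**2 + 2*x + 2.
φ(x) = x²(2−x), so φ'(x) = x*(4 - 3*x).
Note φ(0) = φ(2) = 0, so the boundary term u·φ vanishes.
LHS = ∫_0^2 u(x) φ'(x) dx = ∫_0^2 (-3*x^5 + x^4 - 2*x^3 + 11*x^2 - 4*x) dx. Term by term:
  ∫_0^2 -3*x^5 dx = -32;  ∫_0^2 x^4 dx = 32/5;  ∫_0^2 -2*x^3 dx = -8;
  ∫_0^2 11*x^2 dx = 88/3;  ∫_0^2 -4*x dx = -8.
Sum: -32 + 32/5 − 8 + 88/3 − 8 = -184/15.
So LHS = -184/15.
∫_0^2 v(x) φ(x) dx = ∫_0^2 (-6*x^5 + 8*x^4 + 4*x^3 + 8*x^2) dx. Term by term:
  ∫_0^2 -6*x^5 dx = -64;  ∫_0^2 8*x^4 dx = 256/5;  ∫_0^2 4*x^3 dx = 16;
  ∫_0^2 8*x^2 dx = 64/3.
Sum: -64 + 256/5 + 16 + 64/3 = 368/15.
So RHS = -∫_0^2 v(x) φ(x) dx = -368/15.
LHS − RHS = 184/15 ≠ 0, so the identity fails.
(For a valid weak derivative the identity must hold for EVERY test function, in particular this one. The failure shows v is NOT the weak derivative of u.)
Correct weak derivative would be u'(x) = 3*x**2 + 2*x + 2.
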